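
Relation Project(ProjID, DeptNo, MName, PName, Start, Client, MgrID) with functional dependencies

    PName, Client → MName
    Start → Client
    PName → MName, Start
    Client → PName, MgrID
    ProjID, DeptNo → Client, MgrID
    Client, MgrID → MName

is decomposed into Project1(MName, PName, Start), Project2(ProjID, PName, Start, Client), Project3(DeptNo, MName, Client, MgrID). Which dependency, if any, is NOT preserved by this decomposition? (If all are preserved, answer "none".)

Check ProjID, DeptNo → Client, MgrID: no single fragment contains all of {ProjID, DeptNo, Client, MgrID}, and the restricted closure of {ProjID, DeptNo} across the fragments never reaches {Client, MgrID}.
PName, Client → MName is preserved.
Start → Client is preserved.
PName → MName, Start is preserved.
Client → PName, MgrID is preserved.
Client, MgrID → MName is preserved.

ProjID, DeptNo → Client, MgrID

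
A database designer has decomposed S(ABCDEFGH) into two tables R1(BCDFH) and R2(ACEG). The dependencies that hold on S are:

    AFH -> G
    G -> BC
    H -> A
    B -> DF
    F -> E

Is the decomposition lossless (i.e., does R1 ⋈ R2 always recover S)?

No

Common attributes: R1 ∩ R2 = {C}.
No dependency enlarges {C}, so (C)⁺ = {C}.
The closure contains neither all of R1 = {BCDFH} nor all of R2 = {ACEG}, so the common attributes are not a superkey of either fragment. The join is lossy.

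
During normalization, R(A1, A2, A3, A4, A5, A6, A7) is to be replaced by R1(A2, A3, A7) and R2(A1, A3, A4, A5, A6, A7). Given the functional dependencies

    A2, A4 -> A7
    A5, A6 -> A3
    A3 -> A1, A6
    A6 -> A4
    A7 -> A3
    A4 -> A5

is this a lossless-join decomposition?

Common attributes: R1 ∩ R2 = {A3, A7}.
Closure of {A3, A7}: A3 → A1, A6 applies, adding A1, A6; A6 → A4 applies, adding A4; A4 → A5 applies, adding A5. So (A3, A7)⁺ = {A1, A3, A4, A5, A6, A7}.
This closure contains every attribute of R2, so R1 ∩ R2 → R2. The join is lossless.

Yes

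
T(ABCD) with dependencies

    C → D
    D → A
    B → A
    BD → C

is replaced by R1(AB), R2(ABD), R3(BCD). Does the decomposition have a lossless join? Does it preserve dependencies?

lossless and dependency-preserving

Lossless test (chase): Rows 2 and 3 agree on D; apply D→A and equate their A entries. Rows 2 and 3 agree on BD; apply BD→C and equate their C entries. Row 2 is now all distinguished symbols — the join is lossless.
Dependency preservation: every FD's attributes lie within a single fragment, so each can be enforced locally — preserved.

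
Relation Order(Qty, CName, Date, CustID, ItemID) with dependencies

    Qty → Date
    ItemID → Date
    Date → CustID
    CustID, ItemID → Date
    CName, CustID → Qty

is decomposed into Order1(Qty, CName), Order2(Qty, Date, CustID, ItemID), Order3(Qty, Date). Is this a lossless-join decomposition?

Chase test. Columns are Qty, CName, Date, CustID, ItemID; row i has aⱼ where attribute j ∈ Orderi, else bᵢⱼ.
Initial tableau (one row per fragment):
  row 1: a1 a2 b13 b14 b15
  row 2: a1 b22 a3 a4 a5
  row 3: a1 b32 a3 b34 b35
Rows 1 and 2 agree on Qty; apply Qty→Date and equate their Date entries.
Rows 1 and 2 agree on Date; apply Date→CustID and equate their CustID entries.
Rows 1 and 3 agree on Date; apply Date→CustID and equate their CustID entries.
No row becomes fully distinguished — the join is lossy.

No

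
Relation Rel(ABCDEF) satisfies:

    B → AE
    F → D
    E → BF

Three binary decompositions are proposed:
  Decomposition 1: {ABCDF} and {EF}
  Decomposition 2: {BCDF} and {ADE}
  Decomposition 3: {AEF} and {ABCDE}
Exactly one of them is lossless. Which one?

Decomposition 3

Decomposition 1: common = {F}, closure = {DF} → lossy.
Decomposition 2: common = {D}, closure = {D} → lossy.
Decomposition 3: common = {AE}, closure = {ABDEF} → lossless.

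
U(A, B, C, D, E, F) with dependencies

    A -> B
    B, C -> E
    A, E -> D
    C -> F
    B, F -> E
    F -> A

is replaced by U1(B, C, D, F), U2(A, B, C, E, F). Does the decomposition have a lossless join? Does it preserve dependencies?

lossless but not dependency-preserving

Lossless test: (B, C, F)⁺ = {A, B, C, D, E, F}, which contains all of one fragment — lossless.
Dependency preservation: the restricted closure of {A, E} across the fragments never reaches {D}, so A, E → D cannot be enforced without a join — not preserved.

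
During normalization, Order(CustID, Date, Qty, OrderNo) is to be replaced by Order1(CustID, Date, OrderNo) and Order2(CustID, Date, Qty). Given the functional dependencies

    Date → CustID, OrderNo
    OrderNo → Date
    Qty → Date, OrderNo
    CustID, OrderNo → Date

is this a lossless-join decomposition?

Common attributes: Order1 ∩ Order2 = {CustID, Date}.
Closure of {CustID, Date}: Date → CustID, OrderNo applies, adding OrderNo. So (CustID, Date)⁺ = {CustID, Date, OrderNo}.
This closure contains every attribute of Order1, so Order1 ∩ Order2 → Order1. The join is lossless.

Yes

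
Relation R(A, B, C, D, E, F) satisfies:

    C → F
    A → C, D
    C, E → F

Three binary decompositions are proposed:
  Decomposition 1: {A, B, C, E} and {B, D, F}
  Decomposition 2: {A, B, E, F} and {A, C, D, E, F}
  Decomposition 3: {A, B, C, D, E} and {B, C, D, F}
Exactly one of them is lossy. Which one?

Decomposition 1

Decomposition 1: common = {B}, closure = {B} → lossy.
Decomposition 2: common = {A, E, F}, closure = {A, C, D, E, F} → lossless.
Decomposition 3: common = {B, C, D}, closure = {B, C, D, F} → lossless.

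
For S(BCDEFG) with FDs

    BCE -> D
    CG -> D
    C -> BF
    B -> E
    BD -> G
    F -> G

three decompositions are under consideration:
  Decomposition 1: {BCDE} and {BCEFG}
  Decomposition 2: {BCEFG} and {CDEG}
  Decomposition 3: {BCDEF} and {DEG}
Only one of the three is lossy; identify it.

Decomposition 3

Decomposition 1: common = {BCE}, closure = {BCDEFG} → lossless.
Decomposition 2: common = {CEG}, closure = {BCDEFG} → lossless.
Decomposition 3: common = {DE}, closure = {DE} → lossy.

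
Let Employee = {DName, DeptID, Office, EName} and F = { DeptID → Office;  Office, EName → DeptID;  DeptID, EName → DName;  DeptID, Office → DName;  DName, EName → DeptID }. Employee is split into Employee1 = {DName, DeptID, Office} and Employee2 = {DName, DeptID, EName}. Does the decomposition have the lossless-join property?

Yes

Common attributes: Employee1 ∩ Employee2 = {DName, DeptID}.
Closure of {DName, DeptID}: DeptID → Office applies, adding Office. So (DName, DeptID)⁺ = {DName, DeptID, Office}.
This closure contains every attribute of Employee1, so Employee1 ∩ Employee2 → Employee1. The join is lossless.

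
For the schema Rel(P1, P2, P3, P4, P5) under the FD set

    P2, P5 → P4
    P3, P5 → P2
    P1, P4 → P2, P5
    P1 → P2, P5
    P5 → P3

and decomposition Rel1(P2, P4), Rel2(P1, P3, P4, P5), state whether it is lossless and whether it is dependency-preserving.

lossy and not dependency-preserving

Lossless test: (P4)⁺ = {P4}, which is a superkey of neither fragment — lossy.
Dependency preservation: the restricted closure of {P3, P5} across the fragments never reaches {P2}, so P3, P5 → P2 cannot be enforced without a join — not preserved.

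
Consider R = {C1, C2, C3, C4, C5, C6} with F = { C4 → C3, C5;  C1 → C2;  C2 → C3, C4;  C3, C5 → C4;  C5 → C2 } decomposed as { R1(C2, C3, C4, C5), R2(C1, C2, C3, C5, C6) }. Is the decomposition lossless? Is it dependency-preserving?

Lossless test: (C2, C3, C5)⁺ = {C2, C3, C4, C5}, which contains all of one fragment — lossless.
Dependency preservation: every FD's attributes lie within a single fragment, so each can be enforced locally — preserved.

lossless and dependency-preserving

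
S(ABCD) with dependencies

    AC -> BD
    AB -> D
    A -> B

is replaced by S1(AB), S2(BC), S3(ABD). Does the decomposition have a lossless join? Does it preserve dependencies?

lossy but dependency-preserving

Lossless test (chase): Rows 1 and 3 agree on AB; apply AB→D and equate their D entries. No row becomes fully distinguished — the join is lossy.
Dependency preservation: AC → BD is not contained in any single fragment, but the restricted closure of its left-hand side across the fragments still reaches the right-hand side; the remaining FDs each lie inside some fragment. All dependencies are preserved.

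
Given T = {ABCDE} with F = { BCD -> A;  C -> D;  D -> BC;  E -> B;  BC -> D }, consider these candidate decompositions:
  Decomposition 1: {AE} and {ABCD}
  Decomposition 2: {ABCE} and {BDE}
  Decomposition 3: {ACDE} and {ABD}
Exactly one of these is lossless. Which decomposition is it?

Decomposition 3

Decomposition 1: common = {A}, closure = {A} → lossy.
Decomposition 2: common = {BE}, closure = {BE} → lossy.
Decomposition 3: common = {AD}, closure = {ABCD} → lossless.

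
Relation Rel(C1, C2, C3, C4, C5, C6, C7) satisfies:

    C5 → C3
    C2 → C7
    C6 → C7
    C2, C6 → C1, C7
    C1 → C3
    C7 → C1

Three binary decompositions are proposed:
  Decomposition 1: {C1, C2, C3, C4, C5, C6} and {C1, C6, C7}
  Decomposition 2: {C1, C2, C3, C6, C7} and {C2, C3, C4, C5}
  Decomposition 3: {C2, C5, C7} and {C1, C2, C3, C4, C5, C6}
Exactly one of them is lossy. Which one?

Decomposition 1: common = {C1, C6}, closure = {C1, C3, C6, C7} → lossless.
Decomposition 2: common = {C2, C3}, closure = {C1, C2, C3, C7} → lossy.
Decomposition 3: common = {C2, C5}, closure = {C1, C2, C3, C5, C7} → lossless.

Decomposition 2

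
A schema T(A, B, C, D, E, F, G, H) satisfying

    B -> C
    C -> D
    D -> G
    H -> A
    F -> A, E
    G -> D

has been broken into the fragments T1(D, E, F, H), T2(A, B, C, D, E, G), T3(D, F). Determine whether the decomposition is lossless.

Chase test. Columns are A, B, C, D, E, F, G, H; row i has aⱼ where attribute j ∈ Ti, else bᵢⱼ.
Initial tableau (one row per fragment):
  row 1: b11 b12 b13 a4 a5 a6 b17 a8
  row 2: a1 a2 a3 a4 a5 b26 a7 b28
  row 3: b31 b32 b33 a4 b35 a6 b37 b38
Rows 1 and 2 agree on D; apply D→G and equate their G entries.
Rows 1 and 3 agree on D; apply D→G and equate their G entries.
Rows 1 and 3 agree on F; apply F→A, E and equate their A, E entries.
No row becomes fully distinguished — the join is lossy.

No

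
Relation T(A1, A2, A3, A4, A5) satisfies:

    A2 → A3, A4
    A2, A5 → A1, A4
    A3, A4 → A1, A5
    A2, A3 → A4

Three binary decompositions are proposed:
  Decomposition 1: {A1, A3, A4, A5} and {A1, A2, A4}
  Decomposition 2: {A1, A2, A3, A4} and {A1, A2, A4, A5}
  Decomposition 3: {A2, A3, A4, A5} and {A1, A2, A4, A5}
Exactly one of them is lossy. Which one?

Decomposition 1

Decomposition 1: common = {A1, A4}, closure = {A1, A4} → lossy.
Decomposition 2: common = {A1, A2, A4}, closure = {A1, A2, A3, A4, A5} → lossless.
Decomposition 3: common = {A2, A4, A5}, closure = {A1, A2, A3, A4, A5} → lossless.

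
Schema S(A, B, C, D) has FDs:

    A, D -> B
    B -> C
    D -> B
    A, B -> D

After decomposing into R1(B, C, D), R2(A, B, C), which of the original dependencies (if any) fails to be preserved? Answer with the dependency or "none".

Check A, B → D: no single fragment contains all of {A, B, D}, and the restricted closure of {A, B} across the fragments never reaches {D}.
A, D → B is preserved.
B → C is preserved.
D → B is preserved.

A, B -> D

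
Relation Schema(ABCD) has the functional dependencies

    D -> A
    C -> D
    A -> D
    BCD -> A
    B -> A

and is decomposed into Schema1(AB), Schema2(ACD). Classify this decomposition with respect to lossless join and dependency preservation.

lossy but dependency-preserving

Lossless test: (A)⁺ = {AD}, which is a superkey of neither fragment — lossy.
Dependency preservation: BCD → A is not contained in any single fragment, but the restricted closure of its left-hand side across the fragments still reaches the right-hand side; the remaining FDs each lie inside some fragment. All dependencies are preserved.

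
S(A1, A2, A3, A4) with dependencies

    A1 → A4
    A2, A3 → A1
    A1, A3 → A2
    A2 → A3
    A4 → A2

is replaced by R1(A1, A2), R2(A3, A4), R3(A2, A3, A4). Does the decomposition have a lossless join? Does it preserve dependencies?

Lossless test (chase): Rows 1 and 3 agree on A2; apply A2→A3 and equate their A3 entries. Rows 2 and 3 agree on A4; apply A4→A2 and equate their A2 entries. Rows 1 and 2 agree on A2, A3; apply A2, A3→A1 and equate their A1 entries. Rows 1 and 3 agree on A2, A3; apply A2, A3→A1 and equate their A1 entries. Rows 1 and 2 agree on A1; apply A1→A4 and equate their A4 entries. Row 1 is now all distinguished symbols — the join is lossless.
Dependency preservation: A1 → A4; A2, A3 → A1; A1, A3 → A2 are not contained in any single fragment, but the restricted closure of each left-hand side across the fragments still reaches the right-hand side; the remaining FDs each lie inside some fragment. All dependencies are preserved.

lossless and dependency-preserving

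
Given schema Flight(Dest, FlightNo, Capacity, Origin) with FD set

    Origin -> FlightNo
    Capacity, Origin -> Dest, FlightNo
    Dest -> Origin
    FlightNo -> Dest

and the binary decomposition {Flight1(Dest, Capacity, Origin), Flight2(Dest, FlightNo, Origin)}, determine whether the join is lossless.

Yes

Common attributes: Flight1 ∩ Flight2 = {Dest, Origin}.
Closure of {Dest, Origin}: Origin → FlightNo applies, adding FlightNo. So (Dest, Origin)⁺ = {Dest, FlightNo, Origin}.
This closure contains every attribute of Flight2, so Flight1 ∩ Flight2 → Flight2. The join is lossless.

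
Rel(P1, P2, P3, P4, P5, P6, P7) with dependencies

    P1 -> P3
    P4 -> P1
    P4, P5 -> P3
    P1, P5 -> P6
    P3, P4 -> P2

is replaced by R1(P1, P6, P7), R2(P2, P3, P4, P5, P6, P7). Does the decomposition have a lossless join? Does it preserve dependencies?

lossy and not dependency-preserving

Lossless test: (P6, P7)⁺ = {P6, P7}, which is a superkey of neither fragment — lossy.
Dependency preservation: the restricted closure of {P1} across the fragments never reaches {P3}, so P1 → P3 cannot be enforced without a join — not preserved.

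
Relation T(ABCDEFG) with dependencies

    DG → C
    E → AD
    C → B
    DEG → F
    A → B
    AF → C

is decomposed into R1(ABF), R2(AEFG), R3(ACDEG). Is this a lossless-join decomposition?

Chase test. Columns are ABCDEFG; row i has aⱼ where attribute j ∈ Ri, else bᵢⱼ.
Initial tableau (one row per fragment):
  row 1: a1 a2 b13 b14 b15 a6 b17
  row 2: a1 b22 b23 b24 a5 a6 a7
  row 3: a1 b32 a3 a4 a5 b36 a7
Rows 2 and 3 agree on E; apply E→AD and equate their AD entries.
Rows 2 and 3 agree on DEG; apply DEG→F and equate their F entries.
Rows 1 and 2 agree on A; apply A→B and equate their B entries.
Rows 1 and 3 agree on A; apply A→B and equate their B entries.
Rows 1 and 2 agree on AF; apply AF→C and equate their C entries.
Rows 1 and 3 agree on AF; apply AF→C and equate their C entries.
Row 2 is now all distinguished symbols — the join is lossless.

Yes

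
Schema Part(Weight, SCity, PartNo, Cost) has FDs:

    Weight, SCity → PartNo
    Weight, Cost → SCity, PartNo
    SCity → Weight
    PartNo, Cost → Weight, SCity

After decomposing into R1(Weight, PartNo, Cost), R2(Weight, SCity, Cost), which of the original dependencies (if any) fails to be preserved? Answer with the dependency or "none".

Weight, SCity → PartNo

Check Weight, SCity → PartNo: no single fragment contains all of {Weight, SCity, PartNo}, and the restricted closure of {Weight, SCity} across the fragments never reaches {PartNo}.
Weight, Cost → SCity, PartNo is preserved.
SCity → Weight is preserved.
PartNo, Cost → Weight, SCity is preserved.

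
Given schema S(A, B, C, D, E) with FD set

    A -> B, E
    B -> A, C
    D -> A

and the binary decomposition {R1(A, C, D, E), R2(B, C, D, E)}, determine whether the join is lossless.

Common attributes: R1 ∩ R2 = {C, D, E}.
Closure of {C, D, E}: D → A applies, adding A; A → B, E applies, adding B. So (C, D, E)⁺ = {A, B, C, D, E}.
This closure contains every attribute of R1, so R1 ∩ R2 → R1. The join is lossless.

Yes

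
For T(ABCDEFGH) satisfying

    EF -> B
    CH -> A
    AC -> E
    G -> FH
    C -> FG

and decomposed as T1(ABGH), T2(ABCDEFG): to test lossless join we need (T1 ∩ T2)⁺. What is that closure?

ABFGH

T1 ∩ T2 = {ABG}.
G → FH applies, adding FH
Closure: {ABFGH}.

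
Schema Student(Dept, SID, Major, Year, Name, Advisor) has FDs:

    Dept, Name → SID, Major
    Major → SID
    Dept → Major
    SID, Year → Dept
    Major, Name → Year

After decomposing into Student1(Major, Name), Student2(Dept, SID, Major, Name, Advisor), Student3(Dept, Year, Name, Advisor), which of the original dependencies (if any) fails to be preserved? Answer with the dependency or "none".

Check SID, Year → Dept: no single fragment contains all of {Dept, SID, Year}, and the restricted closure of {SID, Year} across the fragments never reaches {Dept}.
Dept, Name → SID, Major is preserved.
Major → SID is preserved.
Dept → Major is preserved.
Major, Name → Year is preserved.

SID, Year → Dept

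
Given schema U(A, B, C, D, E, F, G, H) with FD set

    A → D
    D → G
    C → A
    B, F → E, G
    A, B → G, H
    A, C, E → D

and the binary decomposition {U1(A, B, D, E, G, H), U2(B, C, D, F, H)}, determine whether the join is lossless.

No

Common attributes: U1 ∩ U2 = {B, D, H}.
Closure of {B, D, H}: D → G applies, adding G. So (B, D, H)⁺ = {B, D, G, H}.
The closure contains neither all of U1 = {A, B, D, E, G, H} nor all of U2 = {B, C, D, F, H}, so the common attributes are not a superkey of either fragment. The join is lossy.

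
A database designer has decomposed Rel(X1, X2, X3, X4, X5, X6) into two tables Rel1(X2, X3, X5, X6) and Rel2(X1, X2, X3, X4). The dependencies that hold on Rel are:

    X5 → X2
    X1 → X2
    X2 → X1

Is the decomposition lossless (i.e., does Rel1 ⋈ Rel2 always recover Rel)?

No

Common attributes: Rel1 ∩ Rel2 = {X2, X3}.
Closure of {X2, X3}: X2 → X1 applies, adding X1. So (X2, X3)⁺ = {X1, X2, X3}.
The closure contains neither all of Rel1 = {X2, X3, X5, X6} nor all of Rel2 = {X1, X2, X3, X4}, so the common attributes are not a superkey of either fragment. The join is lossy.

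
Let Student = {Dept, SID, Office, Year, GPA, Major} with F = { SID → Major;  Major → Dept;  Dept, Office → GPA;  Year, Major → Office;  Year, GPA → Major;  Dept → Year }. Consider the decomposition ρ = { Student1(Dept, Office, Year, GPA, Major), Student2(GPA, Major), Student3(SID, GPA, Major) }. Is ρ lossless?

Yes

Chase test. Columns are Dept, SID, Office, Year, GPA, Major; row i has aⱼ where attribute j ∈ Studenti, else bᵢⱼ.
Initial tableau (one row per fragment):
  row 1: a1 b12 a3 a4 a5 a6
  row 2: b21 b22 b23 b24 a5 a6
  row 3: b31 a2 b33 b34 a5 a6
Rows 1 and 2 agree on Major; apply Major→Dept and equate their Dept entries.
Rows 1 and 3 agree on Major; apply Major→Dept and equate their Dept entries.
Rows 1 and 2 agree on Dept; apply Dept→Year and equate their Year entries.
Rows 1 and 3 agree on Dept; apply Dept→Year and equate their Year entries.
Rows 1 and 2 agree on Year, Major; apply Year, Major→Office and equate their Office entries.
Rows 1 and 3 agree on Year, Major; apply Year, Major→Office and equate their Office entries.
Row 3 is now all distinguished symbols — the join is lossless.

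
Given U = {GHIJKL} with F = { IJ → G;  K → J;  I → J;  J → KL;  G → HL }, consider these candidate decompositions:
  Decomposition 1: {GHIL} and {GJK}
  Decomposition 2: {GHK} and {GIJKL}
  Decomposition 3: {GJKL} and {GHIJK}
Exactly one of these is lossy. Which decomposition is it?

Decomposition 1: common = {G}, closure = {GHL} → lossy.
Decomposition 2: common = {GK}, closure = {GHJKL} → lossless.
Decomposition 3: common = {GJK}, closure = {GHJKL} → lossless.

Decomposition 1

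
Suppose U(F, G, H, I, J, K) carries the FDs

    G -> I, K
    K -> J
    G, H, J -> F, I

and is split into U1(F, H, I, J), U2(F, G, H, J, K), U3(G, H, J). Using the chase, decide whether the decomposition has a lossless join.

Chase test. Columns are F, G, H, I, J, K; row i has aⱼ where attribute j ∈ Ui, else bᵢⱼ.
Initial tableau (one row per fragment):
  row 1: a1 b12 a3 a4 a5 b16
  row 2: a1 a2 a3 b24 a5 a6
  row 3: b31 a2 a3 b34 a5 b36
Rows 2 and 3 agree on G; apply G→I, K and equate their I, K entries.
Rows 2 and 3 agree on G, H, J; apply G, H, J→F, I and equate their F, I entries.
No row becomes fully distinguished — the join is lossy.

No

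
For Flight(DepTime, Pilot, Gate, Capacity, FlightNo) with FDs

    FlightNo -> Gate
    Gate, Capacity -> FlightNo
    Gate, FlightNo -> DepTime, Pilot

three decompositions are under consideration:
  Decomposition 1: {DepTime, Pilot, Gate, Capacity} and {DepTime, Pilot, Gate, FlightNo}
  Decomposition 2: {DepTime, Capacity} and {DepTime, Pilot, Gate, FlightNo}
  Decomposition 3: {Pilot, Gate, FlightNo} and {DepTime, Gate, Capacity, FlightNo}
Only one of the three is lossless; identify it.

Decomposition 1: common = {DepTime, Pilot, Gate}, closure = {DepTime, Pilot, Gate} → lossy.
Decomposition 2: common = {DepTime}, closure = {DepTime} → lossy.
Decomposition 3: common = {Gate, FlightNo}, closure = {DepTime, Pilot, Gate, FlightNo} → lossless.

Decomposition 3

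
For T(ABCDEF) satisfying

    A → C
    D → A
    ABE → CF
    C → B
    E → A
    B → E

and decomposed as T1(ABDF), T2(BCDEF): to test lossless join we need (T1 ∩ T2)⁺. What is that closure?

ABCDEF

T1 ∩ T2 = {BDF}.
D → A applies, adding A
B → E applies, adding E
A → C applies, adding C
Closure: {ABCDEF}.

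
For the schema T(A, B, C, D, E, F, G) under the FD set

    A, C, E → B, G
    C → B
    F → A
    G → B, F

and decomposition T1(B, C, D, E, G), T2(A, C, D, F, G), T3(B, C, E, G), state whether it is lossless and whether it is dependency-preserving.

lossless but not dependency-preserving

Lossless test (chase): Rows 1 and 2 agree on C; apply C→B and equate their B entries. Rows 1 and 2 agree on G; apply G→B, F and equate their B, F entries. Rows 1 and 3 agree on G; apply G→B, F and equate their B, F entries. Rows 1 and 2 agree on F; apply F→A and equate their A entries. Rows 1 and 3 agree on F; apply F→A and equate their A entries. Row 1 is now all distinguished symbols — the join is lossless.
Dependency preservation: the restricted closure of {A, C, E} across the fragments never reaches {B, G}, so A, C, E → B, G cannot be enforced without a join — not preserved.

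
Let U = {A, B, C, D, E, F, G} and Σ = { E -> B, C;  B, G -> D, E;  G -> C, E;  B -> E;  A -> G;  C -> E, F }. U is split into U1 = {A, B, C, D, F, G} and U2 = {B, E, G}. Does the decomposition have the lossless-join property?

Yes

Common attributes: U1 ∩ U2 = {B, G}.
Closure of {B, G}: B, G → D, E applies, adding D, E; G → C, E applies, adding C; C → E, F applies, adding F. So (B, G)⁺ = {B, C, D, E, F, G}.
This closure contains every attribute of U2, so U1 ∩ U2 → U2. The join is lossless.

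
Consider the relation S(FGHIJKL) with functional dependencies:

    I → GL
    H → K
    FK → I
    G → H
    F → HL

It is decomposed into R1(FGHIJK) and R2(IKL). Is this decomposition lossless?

Yes

Common attributes: R1 ∩ R2 = {IK}.
Closure of {IK}: I → GL applies, adding GL; G → H applies, adding H. So (IK)⁺ = {GHIKL}.
This closure contains every attribute of R2, so R1 ∩ R2 → R2. The join is lossless.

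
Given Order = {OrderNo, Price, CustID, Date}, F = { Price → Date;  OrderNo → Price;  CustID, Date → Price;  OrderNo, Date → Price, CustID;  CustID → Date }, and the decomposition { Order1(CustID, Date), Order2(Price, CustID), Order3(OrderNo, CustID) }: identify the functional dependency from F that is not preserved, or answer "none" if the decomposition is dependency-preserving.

Price → Date

Check Price → Date: no single fragment contains all of {Price, Date}, and the restricted closure of {Price} across the fragments never reaches {Date}.
OrderNo → Price is preserved.
CustID, Date → Price is preserved.
OrderNo, Date → Price, CustID is preserved.
CustID → Date is preserved.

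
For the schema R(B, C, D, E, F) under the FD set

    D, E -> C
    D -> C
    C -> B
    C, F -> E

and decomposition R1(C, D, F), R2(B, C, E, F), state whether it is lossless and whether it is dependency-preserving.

Lossless test: (C, F)⁺ = {B, C, E, F}, which contains all of one fragment — lossless.
Dependency preservation: D, E → C is not contained in any single fragment, but the restricted closure of its left-hand side across the fragments still reaches the right-hand side; the remaining FDs each lie inside some fragment. All dependencies are preserved.

lossless and dependency-preserving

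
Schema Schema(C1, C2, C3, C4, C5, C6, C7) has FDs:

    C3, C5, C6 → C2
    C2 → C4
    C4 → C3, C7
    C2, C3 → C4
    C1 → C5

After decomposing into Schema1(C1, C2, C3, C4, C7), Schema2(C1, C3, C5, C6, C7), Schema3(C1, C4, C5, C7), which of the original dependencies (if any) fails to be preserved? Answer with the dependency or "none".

C3, C5, C6 → C2

Check C3, C5, C6 → C2: no single fragment contains all of {C2, C3, C5, C6}, and the restricted closure of {C3, C5, C6} across the fragments never reaches {C2}.
C2 → C4 is preserved.
C4 → C3, C7 is preserved.
C2, C3 → C4 is preserved.
C1 → C5 is preserved.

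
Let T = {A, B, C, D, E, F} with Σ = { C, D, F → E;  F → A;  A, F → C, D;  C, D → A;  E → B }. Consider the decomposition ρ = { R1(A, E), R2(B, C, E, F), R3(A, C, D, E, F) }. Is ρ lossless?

Chase test. Columns are A, B, C, D, E, F; row i has aⱼ where attribute j ∈ Ri, else bᵢⱼ.
Initial tableau (one row per fragment):
  row 1: a1 b12 b13 b14 a5 b16
  row 2: b21 a2 a3 b24 a5 a6
  row 3: a1 b32 a3 a4 a5 a6
Rows 2 and 3 agree on F; apply F→A and equate their A entries.
Rows 2 and 3 agree on A, F; apply A, F→C, D and equate their C, D entries.
Rows 1 and 2 agree on E; apply E→B and equate their B entries.
Rows 1 and 3 agree on E; apply E→B and equate their B entries.
Row 2 is now all distinguished symbols — the join is lossless.

Yes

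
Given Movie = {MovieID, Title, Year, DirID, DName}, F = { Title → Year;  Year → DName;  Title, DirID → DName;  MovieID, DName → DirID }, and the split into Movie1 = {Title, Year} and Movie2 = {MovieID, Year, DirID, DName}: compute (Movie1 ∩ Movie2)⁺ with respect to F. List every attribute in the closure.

Movie1 ∩ Movie2 = {Year}.
Year → DName applies, adding DName
Closure: {Year, DName}.

Year, DName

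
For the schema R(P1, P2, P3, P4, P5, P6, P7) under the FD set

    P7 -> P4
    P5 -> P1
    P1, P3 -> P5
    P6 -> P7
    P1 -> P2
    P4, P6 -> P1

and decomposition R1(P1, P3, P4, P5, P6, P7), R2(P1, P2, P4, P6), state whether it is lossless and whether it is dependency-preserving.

lossless and dependency-preserving

Lossless test: (P1, P4, P6)⁺ = {P1, P2, P4, P6, P7}, which contains all of one fragment — lossless.
Dependency preservation: every FD's attributes lie within a single fragment, so each can be enforced locally — preserved.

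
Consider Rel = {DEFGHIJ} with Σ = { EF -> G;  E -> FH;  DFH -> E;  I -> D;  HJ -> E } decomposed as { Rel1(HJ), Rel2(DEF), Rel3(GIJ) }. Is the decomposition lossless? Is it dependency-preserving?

Lossless test (chase): applying each FD to every pair of rows produces no changes in the tableau, so no row becomes fully distinguished — the join is lossy.
Dependency preservation: the restricted closure of {EF} across the fragments never reaches {G}, so EF → G cannot be enforced without a join — not preserved.

lossy and not dependency-preserving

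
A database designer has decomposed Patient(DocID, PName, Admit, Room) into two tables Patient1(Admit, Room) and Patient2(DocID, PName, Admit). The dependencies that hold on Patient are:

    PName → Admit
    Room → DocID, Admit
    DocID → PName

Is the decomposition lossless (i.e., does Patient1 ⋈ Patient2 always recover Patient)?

No

Common attributes: Patient1 ∩ Patient2 = {Admit}.
No dependency enlarges {Admit}, so (Admit)⁺ = {Admit}.
The closure contains neither all of Patient1 = {Admit, Room} nor all of Patient2 = {DocID, PName, Admit}, so the common attributes are not a superkey of either fragment. The join is lossy.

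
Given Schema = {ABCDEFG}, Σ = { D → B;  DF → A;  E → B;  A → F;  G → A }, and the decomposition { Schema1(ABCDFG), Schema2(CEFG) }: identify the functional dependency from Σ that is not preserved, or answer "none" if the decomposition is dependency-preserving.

E → B

Check E → B: no single fragment contains all of {BE}, and the restricted closure of {E} across the fragments never reaches {B}.
D → B is preserved.
DF → A is preserved.
A → F is preserved.
G → A is preserved.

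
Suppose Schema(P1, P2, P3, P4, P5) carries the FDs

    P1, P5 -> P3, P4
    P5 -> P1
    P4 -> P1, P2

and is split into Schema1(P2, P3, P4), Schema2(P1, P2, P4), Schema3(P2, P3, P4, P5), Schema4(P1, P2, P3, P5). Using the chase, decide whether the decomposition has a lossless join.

Chase test. Columns are P1, P2, P3, P4, P5; row i has aⱼ where attribute j ∈ Schemai, else bᵢⱼ.
Initial tableau (one row per fragment):
  row 1: b11 a2 a3 a4 b15
  row 2: a1 a2 b23 a4 b25
  row 3: b31 a2 a3 a4 a5
  row 4: a1 a2 a3 b44 a5
Rows 3 and 4 agree on P5; apply P5→P1 and equate their P1 entries.
Rows 1 and 2 agree on P4; apply P4→P1, P2 and equate their P1, P2 entries.
Rows 3 and 4 agree on P1, P5; apply P1, P5→P3, P4 and equate their P3, P4 entries.
Row 3 is now all distinguished symbols — the join is lossless.

Yes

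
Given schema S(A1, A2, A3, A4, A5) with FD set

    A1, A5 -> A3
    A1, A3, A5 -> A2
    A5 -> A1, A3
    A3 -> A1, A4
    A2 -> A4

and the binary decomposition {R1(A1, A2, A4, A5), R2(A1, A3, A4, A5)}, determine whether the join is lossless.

Yes

Common attributes: R1 ∩ R2 = {A1, A4, A5}.
Closure of {A1, A4, A5}: A1, A5 → A3 applies, adding A3; A1, A3, A5 → A2 applies, adding A2. So (A1, A4, A5)⁺ = {A1, A2, A3, A4, A5}.
This closure contains every attribute of R1, so R1 ∩ R2 → R1. The join is lossless.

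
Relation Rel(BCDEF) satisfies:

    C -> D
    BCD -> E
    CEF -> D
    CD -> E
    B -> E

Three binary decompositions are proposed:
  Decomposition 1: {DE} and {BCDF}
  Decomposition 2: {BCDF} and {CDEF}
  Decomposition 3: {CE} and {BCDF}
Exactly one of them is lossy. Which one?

Decomposition 1: common = {D}, closure = {D} → lossy.
Decomposition 2: common = {CDF}, closure = {CDEF} → lossless.
Decomposition 3: common = {C}, closure = {CDE} → lossless.

Decomposition 1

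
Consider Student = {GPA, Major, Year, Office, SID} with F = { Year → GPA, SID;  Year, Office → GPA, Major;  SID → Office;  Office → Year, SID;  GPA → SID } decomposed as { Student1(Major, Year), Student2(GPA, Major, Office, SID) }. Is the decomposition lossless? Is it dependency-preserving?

Lossless test: (Major)⁺ = {Major}, which is a superkey of neither fragment — lossy.
Dependency preservation: the restricted closure of {Year} across the fragments never reaches {GPA, SID}, so Year → GPA, SID cannot be enforced without a join — not preserved.

lossy and not dependency-preserving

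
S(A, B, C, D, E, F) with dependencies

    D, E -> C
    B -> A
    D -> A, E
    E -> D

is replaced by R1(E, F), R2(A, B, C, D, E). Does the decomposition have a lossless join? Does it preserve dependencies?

Lossless test: (E)⁺ = {A, C, D, E}, which is a superkey of neither fragment — lossy.
Dependency preservation: every FD's attributes lie within a single fragment, so each can be enforced locally — preserved.

lossy but dependency-preserving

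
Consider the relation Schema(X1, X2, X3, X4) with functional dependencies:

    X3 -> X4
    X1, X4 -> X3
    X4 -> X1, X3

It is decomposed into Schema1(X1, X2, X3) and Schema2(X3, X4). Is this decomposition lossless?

Yes

Common attributes: Schema1 ∩ Schema2 = {X3}.
Closure of {X3}: X3 → X4 applies, adding X4; X4 → X1, X3 applies, adding X1. So (X3)⁺ = {X1, X3, X4}.
This closure contains every attribute of Schema2, so Schema1 ∩ Schema2 → Schema2. The join is lossless.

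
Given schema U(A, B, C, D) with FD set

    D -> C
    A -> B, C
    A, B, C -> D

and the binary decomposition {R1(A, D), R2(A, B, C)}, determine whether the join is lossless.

Common attributes: R1 ∩ R2 = {A}.
Closure of {A}: A → B, C applies, adding B, C; A, B, C → D applies, adding D. So (A)⁺ = {A, B, C, D}.
This closure contains every attribute of R1, so R1 ∩ R2 → R1. The join is lossless.

Yes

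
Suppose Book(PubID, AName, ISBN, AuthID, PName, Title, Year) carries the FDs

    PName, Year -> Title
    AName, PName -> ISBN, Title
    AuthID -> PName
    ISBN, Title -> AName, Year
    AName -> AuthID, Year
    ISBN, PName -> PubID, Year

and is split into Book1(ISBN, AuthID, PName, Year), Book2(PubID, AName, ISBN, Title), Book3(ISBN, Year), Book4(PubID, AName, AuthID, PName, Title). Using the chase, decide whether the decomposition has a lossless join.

Chase test. Columns are PubID, AName, ISBN, AuthID, PName, Title, Year; row i has aⱼ where attribute j ∈ Booki, else bᵢⱼ.
Initial tableau (one row per fragment):
  row 1: b11 b12 a3 a4 a5 b16 a7
  row 2: a1 a2 a3 b24 b25 a6 b27
  row 3: b31 b32 a3 b34 b35 b36 a7
  row 4: a1 a2 b43 a4 a5 a6 b47
Rows 2 and 4 agree on AName; apply AName→AuthID, Year and equate their AuthID, Year entries.
Rows 1 and 2 agree on AuthID; apply AuthID→PName and equate their PName entries.
Rows 1 and 2 agree on ISBN, PName; apply ISBN, PName→PubID, Year and equate their PubID, Year entries.
Rows 1 and 2 agree on PName, Year; apply PName, Year→Title and equate their Title entries.
Rows 2 and 4 agree on AName, PName; apply AName, PName→ISBN, Title and equate their ISBN, Title entries.
Rows 1 and 2 agree on ISBN, Title; apply ISBN, Title→AName, Year and equate their AName, Year entries.
Row 1 is now all distinguished symbols — the join is lossless.

Yes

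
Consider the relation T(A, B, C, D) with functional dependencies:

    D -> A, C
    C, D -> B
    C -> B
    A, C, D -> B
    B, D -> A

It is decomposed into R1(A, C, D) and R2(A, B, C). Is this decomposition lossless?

Yes

Common attributes: R1 ∩ R2 = {A, C}.
Closure of {A, C}: C → B applies, adding B. So (A, C)⁺ = {A, B, C}.
This closure contains every attribute of R2, so R1 ∩ R2 → R2. The join is lossless.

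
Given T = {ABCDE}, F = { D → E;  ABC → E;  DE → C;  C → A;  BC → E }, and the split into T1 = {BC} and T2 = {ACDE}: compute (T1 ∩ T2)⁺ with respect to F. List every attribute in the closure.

T1 ∩ T2 = {C}.
C → A applies, adding A
Closure: {AC}.

AC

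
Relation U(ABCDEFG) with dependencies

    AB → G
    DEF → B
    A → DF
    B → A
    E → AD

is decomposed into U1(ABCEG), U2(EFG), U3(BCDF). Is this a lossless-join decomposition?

Chase test. Columns are ABCDEFG; row i has aⱼ where attribute j ∈ Ui, else bᵢⱼ.
Initial tableau (one row per fragment):
  row 1: a1 a2 a3 b14 a5 b16 a7
  row 2: b21 b22 b23 b24 a5 a6 a7
  row 3: b31 a2 a3 a4 b35 a6 b37
Rows 1 and 3 agree on B; apply B→A and equate their A entries.
Rows 1 and 2 agree on E; apply E→AD and equate their AD entries.
Rows 1 and 3 agree on AB; apply AB→G and equate their G entries.
Rows 1 and 2 agree on A; apply A→DF and equate their DF entries.
Rows 1 and 3 agree on A; apply A→DF and equate their DF entries.
Rows 1 and 2 agree on DEF; apply DEF→B and equate their B entries.
Row 1 is now all distinguished symbols — the join is lossless.

Yes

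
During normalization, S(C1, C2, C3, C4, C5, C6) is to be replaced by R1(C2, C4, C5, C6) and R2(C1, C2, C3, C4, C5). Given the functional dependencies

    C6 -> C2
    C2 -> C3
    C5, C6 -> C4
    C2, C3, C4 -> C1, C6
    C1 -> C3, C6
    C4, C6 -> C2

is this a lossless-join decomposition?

Yes

Common attributes: R1 ∩ R2 = {C2, C4, C5}.
Closure of {C2, C4, C5}: C2 → C3 applies, adding C3; C2, C3, C4 → C1, C6 applies, adding C1, C6. So (C2, C4, C5)⁺ = {C1, C2, C3, C4, C5, C6}.
This closure contains every attribute of R1, so R1 ∩ R2 → R1. The join is lossless.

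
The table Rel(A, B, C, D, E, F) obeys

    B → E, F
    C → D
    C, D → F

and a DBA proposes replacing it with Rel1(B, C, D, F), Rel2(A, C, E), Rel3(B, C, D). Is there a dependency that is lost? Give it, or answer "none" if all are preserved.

B → E, F

Check B → E, F: no single fragment contains all of {B, E, F}, and the restricted closure of {B} across the fragments never reaches {E, F}.
C → D is preserved.
C, D → F is preserved.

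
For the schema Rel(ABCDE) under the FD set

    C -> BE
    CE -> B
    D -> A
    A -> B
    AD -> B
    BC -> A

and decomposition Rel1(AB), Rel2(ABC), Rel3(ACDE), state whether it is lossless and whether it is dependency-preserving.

lossless and dependency-preserving

Lossless test (chase): Rows 2 and 3 agree on C; apply C→BE and equate their BE entries. Row 3 is now all distinguished symbols — the join is lossless.
Dependency preservation: C → BE; CE → B; AD → B are not contained in any single fragment, but the restricted closure of each left-hand side across the fragments still reaches the right-hand side; the remaining FDs each lie inside some fragment. All dependencies are preserved.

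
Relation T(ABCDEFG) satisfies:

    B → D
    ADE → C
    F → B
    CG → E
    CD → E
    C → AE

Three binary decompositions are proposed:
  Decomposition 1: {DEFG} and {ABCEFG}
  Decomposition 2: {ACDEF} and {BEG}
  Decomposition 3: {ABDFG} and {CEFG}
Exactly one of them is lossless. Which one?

Decomposition 1

Decomposition 1: common = {EFG}, closure = {BDEFG} → lossless.
Decomposition 2: common = {E}, closure = {E} → lossy.
Decomposition 3: common = {FG}, closure = {BDFG} → lossy.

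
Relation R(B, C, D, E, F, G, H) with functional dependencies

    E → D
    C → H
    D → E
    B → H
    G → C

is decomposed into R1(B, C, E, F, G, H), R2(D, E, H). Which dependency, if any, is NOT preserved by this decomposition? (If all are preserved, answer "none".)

none

E → D lies within R2.
C → H lies within R1.
D → E lies within R2.
B → H lies within R1.
G → C lies within R1.
Every dependency is enforceable on the fragments, so the decomposition is dependency-preserving.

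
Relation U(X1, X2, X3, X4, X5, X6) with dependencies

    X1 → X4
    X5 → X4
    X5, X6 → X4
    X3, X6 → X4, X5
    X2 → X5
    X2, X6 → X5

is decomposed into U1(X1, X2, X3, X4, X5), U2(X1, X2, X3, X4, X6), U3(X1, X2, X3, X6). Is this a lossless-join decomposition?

Yes

Chase test. Columns are X1, X2, X3, X4, X5, X6; row i has aⱼ where attribute j ∈ Ui, else bᵢⱼ.
Initial tableau (one row per fragment):
  row 1: a1 a2 a3 a4 a5 b16
  row 2: a1 a2 a3 a4 b25 a6
  row 3: a1 a2 a3 b34 b35 a6
Rows 1 and 3 agree on X1; apply X1→X4 and equate their X4 entries.
Rows 2 and 3 agree on X3, X6; apply X3, X6→X4, X5 and equate their X4, X5 entries.
Rows 1 and 2 agree on X2; apply X2→X5 and equate their X5 entries.
Row 2 is now all distinguished symbols — the join is lossless.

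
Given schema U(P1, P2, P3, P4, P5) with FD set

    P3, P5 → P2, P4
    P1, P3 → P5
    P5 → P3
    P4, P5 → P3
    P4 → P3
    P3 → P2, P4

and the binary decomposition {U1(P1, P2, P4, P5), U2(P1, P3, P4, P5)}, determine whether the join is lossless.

Yes

Common attributes: U1 ∩ U2 = {P1, P4, P5}.
Closure of {P1, P4, P5}: P5 → P3 applies, adding P3; P3 → P2, P4 applies, adding P2. So (P1, P4, P5)⁺ = {P1, P2, P3, P4, P5}.
This closure contains every attribute of U1, so U1 ∩ U2 → U1. The join is lossless.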